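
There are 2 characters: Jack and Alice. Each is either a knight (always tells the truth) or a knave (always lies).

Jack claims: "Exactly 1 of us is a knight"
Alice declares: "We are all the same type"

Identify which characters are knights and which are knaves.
Jack is a knight.
Alice is a knave.

Verification:
- Jack (knight) says "Exactly 1 of us is a knight" - this is TRUE because there are 1 knights.
- Alice (knave) says "We are all the same type" - this is FALSE (a lie) because Jack is a knight and Alice is a knave.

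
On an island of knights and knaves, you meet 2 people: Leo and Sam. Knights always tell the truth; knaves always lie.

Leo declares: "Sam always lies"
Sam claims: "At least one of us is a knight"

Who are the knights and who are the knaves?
Leo is a knave.
Sam is a knight.

Verification:
- Leo (knave) says "Sam always lies" - this is FALSE (a lie) because Sam is a knight.
- Sam (knight) says "At least one of us is a knight" - this is TRUE because Sam is a knight.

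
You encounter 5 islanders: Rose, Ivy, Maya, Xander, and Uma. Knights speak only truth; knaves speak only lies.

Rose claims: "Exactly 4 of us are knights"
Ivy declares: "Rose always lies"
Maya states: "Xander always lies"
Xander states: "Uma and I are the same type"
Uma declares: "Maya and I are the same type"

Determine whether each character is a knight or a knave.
Rose is a knave.
Ivy is a knight.
Maya is a knight.
Xander is a knave.
Uma is a knight.

Verification:
- Rose (knave) says "Exactly 4 of us are knights" - this is FALSE (a lie) because there are 3 knights.
- Ivy (knight) says "Rose always lies" - this is TRUE because Rose is a knave.
- Maya (knight) says "Xander always lies" - this is TRUE because Xander is a knave.
- Xander (knave) says "Uma and I are the same type" - this is FALSE (a lie) because Xander is a knave and Uma is a knight.
- Uma (knight) says "Maya and I are the same type" - this is TRUE because Uma is a knight and Maya is a knight.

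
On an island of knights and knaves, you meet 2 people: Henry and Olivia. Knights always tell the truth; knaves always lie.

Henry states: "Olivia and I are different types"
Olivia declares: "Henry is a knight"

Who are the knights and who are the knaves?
Henry is a knave.
Olivia is a knave.

Verification:
- Henry (knave) says "Olivia and I are different types" - this is FALSE (a lie) because Henry is a knave and Olivia is a knave.
- Olivia (knave) says "Henry is a knight" - this is FALSE (a lie) because Henry is a knave.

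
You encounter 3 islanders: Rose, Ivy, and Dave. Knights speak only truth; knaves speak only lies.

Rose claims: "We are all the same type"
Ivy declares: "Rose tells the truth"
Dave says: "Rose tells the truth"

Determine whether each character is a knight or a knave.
Rose is a knight.
Ivy is a knight.
Dave is a knight.

Verification:
- Rose (knight) says "We are all the same type" - this is TRUE because Rose, Ivy, and Dave are knights.
- Ivy (knight) says "Rose tells the truth" - this is TRUE because Rose is a knight.
- Dave (knight) says "Rose tells the truth" - this is TRUE because Rose is a knight.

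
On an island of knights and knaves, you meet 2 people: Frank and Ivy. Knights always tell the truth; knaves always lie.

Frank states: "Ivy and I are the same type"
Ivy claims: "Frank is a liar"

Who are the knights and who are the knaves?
Frank is a knave.
Ivy is a knight.

Verification:
- Frank (knave) says "Ivy and I are the same type" - this is FALSE (a lie) because Frank is a knave and Ivy is a knight.
- Ivy (knight) says "Frank is a liar" - this is TRUE because Frank is a knave.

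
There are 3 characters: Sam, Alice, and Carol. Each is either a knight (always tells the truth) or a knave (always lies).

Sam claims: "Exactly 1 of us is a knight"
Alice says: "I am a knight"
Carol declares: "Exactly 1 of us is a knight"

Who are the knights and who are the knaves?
Sam is a knave.
Alice is a knave.
Carol is a knave.

Verification:
- Sam (knave) says "Exactly 1 of us is a knight" - this is FALSE (a lie) because there are 0 knights.
- Alice (knave) says "I am a knight" - this is FALSE (a lie) because Alice is a knave.
- Carol (knave) says "Exactly 1 of us is a knight" - this is FALSE (a lie) because there are 0 knights.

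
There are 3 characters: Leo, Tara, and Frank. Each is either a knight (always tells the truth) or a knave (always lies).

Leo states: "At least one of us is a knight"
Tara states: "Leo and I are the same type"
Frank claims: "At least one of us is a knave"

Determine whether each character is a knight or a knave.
Leo is a knight.
Tara is a knave.
Frank is a knight.

Verification:
- Leo (knight) says "At least one of us is a knight" - this is TRUE because Leo and Frank are knights.
- Tara (knave) says "Leo and I are the same type" - this is FALSE (a lie) because Tara is a knave and Leo is a knight.
- Frank (knight) says "At least one of us is a knave" - this is TRUE because Tara is a knave.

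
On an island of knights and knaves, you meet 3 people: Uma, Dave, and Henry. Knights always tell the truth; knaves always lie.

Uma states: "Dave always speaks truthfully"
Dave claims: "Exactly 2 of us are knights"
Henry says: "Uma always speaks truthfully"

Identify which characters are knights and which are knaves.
Uma is a knave.
Dave is a knave.
Henry is a knave.

Verification:
- Uma (knave) says "Dave always speaks truthfully" - this is FALSE (a lie) because Dave is a knave.
- Dave (knave) says "Exactly 2 of us are knights" - this is FALSE (a lie) because there are 0 knights.
- Henry (knave) says "Uma always speaks truthfully" - this is FALSE (a lie) because Uma is a knave.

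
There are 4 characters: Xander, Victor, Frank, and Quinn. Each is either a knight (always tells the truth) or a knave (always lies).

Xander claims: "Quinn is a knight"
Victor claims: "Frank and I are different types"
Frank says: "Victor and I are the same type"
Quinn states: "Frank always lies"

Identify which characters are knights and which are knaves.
Xander is a knight.
Victor is a knight.
Frank is a knave.
Quinn is a knight.

Verification:
- Xander (knight) says "Quinn is a knight" - this is TRUE because Quinn is a knight.
- Victor (knight) says "Frank and I are different types" - this is TRUE because Victor is a knight and Frank is a knave.
- Frank (knave) says "Victor and I are the same type" - this is FALSE (a lie) because Frank is a knave and Victor is a knight.
- Quinn (knight) says "Frank always lies" - this is TRUE because Frank is a knave.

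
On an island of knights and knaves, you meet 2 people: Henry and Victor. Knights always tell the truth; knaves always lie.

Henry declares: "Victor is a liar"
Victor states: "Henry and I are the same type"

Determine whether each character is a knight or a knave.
Henry is a knight.
Victor is a knave.

Verification:
- Henry (knight) says "Victor is a liar" - this is TRUE because Victor is a knave.
- Victor (knave) says "Henry and I are the same type" - this is FALSE (a lie) because Victor is a knave and Henry is a knight.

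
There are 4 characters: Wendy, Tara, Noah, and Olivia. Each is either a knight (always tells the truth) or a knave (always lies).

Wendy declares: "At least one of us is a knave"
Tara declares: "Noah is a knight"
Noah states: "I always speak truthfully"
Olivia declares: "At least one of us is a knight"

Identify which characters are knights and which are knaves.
Wendy is a knight.
Tara is a knave.
Noah is a knave.
Olivia is a knight.

Verification:
- Wendy (knight) says "At least one of us is a knave" - this is TRUE because Tara and Noah are knaves.
- Tara (knave) says "Noah is a knight" - this is FALSE (a lie) because Noah is a knave.
- Noah (knave) says "I always speak truthfully" - this is FALSE (a lie) because Noah is a knave.
- Olivia (knight) says "At least one of us is a knight" - this is TRUE because Wendy and Olivia are knights.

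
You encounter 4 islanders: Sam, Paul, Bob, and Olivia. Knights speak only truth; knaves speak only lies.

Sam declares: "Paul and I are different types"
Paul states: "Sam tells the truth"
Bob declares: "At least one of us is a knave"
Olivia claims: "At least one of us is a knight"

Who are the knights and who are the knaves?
Sam is a knave.
Paul is a knave.
Bob is a knight.
Olivia is a knight.

Verification:
- Sam (knave) says "Paul and I are different types" - this is FALSE (a lie) because Sam is a knave and Paul is a knave.
- Paul (knave) says "Sam tells the truth" - this is FALSE (a lie) because Sam is a knave.
- Bob (knight) says "At least one of us is a knave" - this is TRUE because Sam and Paul are knaves.
- Olivia (knight) says "At least one of us is a knight" - this is TRUE because Bob and Olivia are knights.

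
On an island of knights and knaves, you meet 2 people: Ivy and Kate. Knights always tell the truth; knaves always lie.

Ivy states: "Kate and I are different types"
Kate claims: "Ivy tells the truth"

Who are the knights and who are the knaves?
Ivy is a knave.
Kate is a knave.

Verification:
- Ivy (knave) says "Kate and I are different types" - this is FALSE (a lie) because Ivy is a knave and Kate is a knave.
- Kate (knave) says "Ivy tells the truth" - this is FALSE (a lie) because Ivy is a knave.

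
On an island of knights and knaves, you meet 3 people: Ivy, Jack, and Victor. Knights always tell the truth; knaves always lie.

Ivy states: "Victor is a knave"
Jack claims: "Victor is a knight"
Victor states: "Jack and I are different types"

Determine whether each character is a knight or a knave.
Ivy is a knight.
Jack is a knave.
Victor is a knave.

Verification:
- Ivy (knight) says "Victor is a knave" - this is TRUE because Victor is a knave.
- Jack (knave) says "Victor is a knight" - this is FALSE (a lie) because Victor is a knave.
- Victor (knave) says "Jack and I are different types" - this is FALSE (a lie) because Victor is a knave and Jack is a knave.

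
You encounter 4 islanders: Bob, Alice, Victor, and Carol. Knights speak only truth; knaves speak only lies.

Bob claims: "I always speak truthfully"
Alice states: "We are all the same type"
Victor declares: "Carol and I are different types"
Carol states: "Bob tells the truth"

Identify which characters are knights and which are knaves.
Bob is a knave.
Alice is a knave.
Victor is a knight.
Carol is a knave.

Verification:
- Bob (knave) says "I always speak truthfully" - this is FALSE (a lie) because Bob is a knave.
- Alice (knave) says "We are all the same type" - this is FALSE (a lie) because Victor is a knight and Bob, Alice, and Carol are knaves.
- Victor (knight) says "Carol and I are different types" - this is TRUE because Victor is a knight and Carol is a knave.
- Carol (knave) says "Bob tells the truth" - this is FALSE (a lie) because Bob is a knave.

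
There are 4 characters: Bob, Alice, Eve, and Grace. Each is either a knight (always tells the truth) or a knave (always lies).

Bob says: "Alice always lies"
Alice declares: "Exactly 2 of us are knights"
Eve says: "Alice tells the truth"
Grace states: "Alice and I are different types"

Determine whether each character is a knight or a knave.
Bob is a knight.
Alice is a knave.
Eve is a knave.
Grace is a knave.

Verification:
- Bob (knight) says "Alice always lies" - this is TRUE because Alice is a knave.
- Alice (knave) says "Exactly 2 of us are knights" - this is FALSE (a lie) because there are 1 knights.
- Eve (knave) says "Alice tells the truth" - this is FALSE (a lie) because Alice is a knave.
- Grace (knave) says "Alice and I are different types" - this is FALSE (a lie) because Grace is a knave and Alice is a knave.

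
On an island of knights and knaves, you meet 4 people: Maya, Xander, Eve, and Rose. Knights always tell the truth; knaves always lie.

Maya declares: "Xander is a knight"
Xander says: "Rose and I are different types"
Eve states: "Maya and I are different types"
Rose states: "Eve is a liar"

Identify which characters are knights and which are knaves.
Maya is a knave.
Xander is a knave.
Eve is a knight.
Rose is a knave.

Verification:
- Maya (knave) says "Xander is a knight" - this is FALSE (a lie) because Xander is a knave.
- Xander (knave) says "Rose and I are different types" - this is FALSE (a lie) because Xander is a knave and Rose is a knave.
- Eve (knight) says "Maya and I are different types" - this is TRUE because Eve is a knight and Maya is a knave.
- Rose (knave) says "Eve is a liar" - this is FALSE (a lie) because Eve is a knight.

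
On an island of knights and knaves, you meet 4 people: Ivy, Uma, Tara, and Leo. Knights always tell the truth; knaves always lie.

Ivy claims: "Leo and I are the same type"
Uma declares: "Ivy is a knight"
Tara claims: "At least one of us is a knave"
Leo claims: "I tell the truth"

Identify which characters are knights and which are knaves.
Ivy is a knave.
Uma is a knave.
Tara is a knight.
Leo is a knight.

Verification:
- Ivy (knave) says "Leo and I are the same type" - this is FALSE (a lie) because Ivy is a knave and Leo is a knight.
- Uma (knave) says "Ivy is a knight" - this is FALSE (a lie) because Ivy is a knave.
- Tara (knight) says "At least one of us is a knave" - this is TRUE because Ivy and Uma are knaves.
- Leo (knight) says "I tell the truth" - this is TRUE because Leo is a knight.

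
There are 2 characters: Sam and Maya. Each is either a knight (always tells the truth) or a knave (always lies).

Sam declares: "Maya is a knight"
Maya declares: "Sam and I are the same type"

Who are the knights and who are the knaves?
Sam is a knight.
Maya is a knight.

Verification:
- Sam (knight) says "Maya is a knight" - this is TRUE because Maya is a knight.
- Maya (knight) says "Sam and I are the same type" - this is TRUE because Maya is a knight and Sam is a knight.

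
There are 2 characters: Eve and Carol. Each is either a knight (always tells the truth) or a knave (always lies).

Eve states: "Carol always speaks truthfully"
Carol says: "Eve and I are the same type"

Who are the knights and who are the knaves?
Eve is a knight.
Carol is a knight.

Verification:
- Eve (knight) says "Carol always speaks truthfully" - this is TRUE because Carol is a knight.
- Carol (knight) says "Eve and I are the same type" - this is TRUE because Carol is a knight and Eve is a knight.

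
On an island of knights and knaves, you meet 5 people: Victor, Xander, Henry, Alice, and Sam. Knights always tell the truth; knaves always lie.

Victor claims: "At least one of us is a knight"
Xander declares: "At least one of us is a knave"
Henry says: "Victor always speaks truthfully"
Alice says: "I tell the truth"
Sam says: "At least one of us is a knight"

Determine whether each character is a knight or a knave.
Victor is a knight.
Xander is a knight.
Henry is a knight.
Alice is a knave.
Sam is a knight.

Verification:
- Victor (knight) says "At least one of us is a knight" - this is TRUE because Victor, Xander, Henry, and Sam are knights.
- Xander (knight) says "At least one of us is a knave" - this is TRUE because Alice is a knave.
- Henry (knight) says "Victor always speaks truthfully" - this is TRUE because Victor is a knight.
- Alice (knave) says "I tell the truth" - this is FALSE (a lie) because Alice is a knave.
- Sam (knight) says "At least one of us is a knight" - this is TRUE because Victor, Xander, Henry, and Sam are knights.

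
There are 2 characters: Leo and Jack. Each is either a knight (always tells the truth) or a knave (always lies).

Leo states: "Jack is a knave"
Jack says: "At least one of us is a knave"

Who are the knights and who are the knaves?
Leo is a knave.
Jack is a knight.

Verification:
- Leo (knave) says "Jack is a knave" - this is FALSE (a lie) because Jack is a knight.
- Jack (knight) says "At least one of us is a knave" - this is TRUE because Leo is a knave.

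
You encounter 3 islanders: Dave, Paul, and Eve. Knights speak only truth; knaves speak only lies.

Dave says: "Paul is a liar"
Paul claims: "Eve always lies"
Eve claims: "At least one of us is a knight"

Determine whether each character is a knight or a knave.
Dave is a knight.
Paul is a knave.
Eve is a knight.

Verification:
- Dave (knight) says "Paul is a liar" - this is TRUE because Paul is a knave.
- Paul (knave) says "Eve always lies" - this is FALSE (a lie) because Eve is a knight.
- Eve (knight) says "At least one of us is a knight" - this is TRUE because Dave and Eve are knights.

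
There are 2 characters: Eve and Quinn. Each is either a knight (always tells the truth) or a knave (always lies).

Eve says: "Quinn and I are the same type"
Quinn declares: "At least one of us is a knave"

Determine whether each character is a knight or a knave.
Eve is a knave.
Quinn is a knight.

Verification:
- Eve (knave) says "Quinn and I are the same type" - this is FALSE (a lie) because Eve is a knave and Quinn is a knight.
- Quinn (knight) says "At least one of us is a knave" - this is TRUE because Eve is a knave.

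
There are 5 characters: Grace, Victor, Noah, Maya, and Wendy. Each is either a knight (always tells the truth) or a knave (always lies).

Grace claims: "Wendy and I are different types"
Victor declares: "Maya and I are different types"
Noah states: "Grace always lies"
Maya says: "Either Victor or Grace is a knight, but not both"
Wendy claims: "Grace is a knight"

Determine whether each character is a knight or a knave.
Grace is a knave.
Victor is a knave.
Noah is a knight.
Maya is a knave.
Wendy is a knave.

Verification:
- Grace (knave) says "Wendy and I are different types" - this is FALSE (a lie) because Grace is a knave and Wendy is a knave.
- Victor (knave) says "Maya and I are different types" - this is FALSE (a lie) because Victor is a knave and Maya is a knave.
- Noah (knight) says "Grace always lies" - this is TRUE because Grace is a knave.
- Maya (knave) says "Either Victor or Grace is a knight, but not both" - this is FALSE (a lie) because Victor is a knave and Grace is a knave.
- Wendy (knave) says "Grace is a knight" - this is FALSE (a lie) because Grace is a knave.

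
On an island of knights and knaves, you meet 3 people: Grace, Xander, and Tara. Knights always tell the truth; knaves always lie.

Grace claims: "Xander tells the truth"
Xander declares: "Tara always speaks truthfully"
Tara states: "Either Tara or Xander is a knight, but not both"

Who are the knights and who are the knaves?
Grace is a knave.
Xander is a knave.
Tara is a knave.

Verification:
- Grace (knave) says "Xander tells the truth" - this is FALSE (a lie) because Xander is a knave.
- Xander (knave) says "Tara always speaks truthfully" - this is FALSE (a lie) because Tara is a knave.
- Tara (knave) says "Either Tara or Xander is a knight, but not both" - this is FALSE (a lie) because Tara is a knave and Xander is a knave.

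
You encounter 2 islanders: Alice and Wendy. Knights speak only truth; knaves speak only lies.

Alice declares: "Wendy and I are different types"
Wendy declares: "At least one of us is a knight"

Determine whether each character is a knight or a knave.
Alice is a knave.
Wendy is a knave.

Verification:
- Alice (knave) says "Wendy and I are different types" - this is FALSE (a lie) because Alice is a knave and Wendy is a knave.
- Wendy (knave) says "At least one of us is a knight" - this is FALSE (a lie) because no one is a knight.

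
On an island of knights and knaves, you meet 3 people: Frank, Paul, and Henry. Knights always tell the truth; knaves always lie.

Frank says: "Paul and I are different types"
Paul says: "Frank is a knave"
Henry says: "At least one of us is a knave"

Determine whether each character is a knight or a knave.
Frank is a knight.
Paul is a knave.
Henry is a knight.

Verification:
- Frank (knight) says "Paul and I are different types" - this is TRUE because Frank is a knight and Paul is a knave.
- Paul (knave) says "Frank is a knave" - this is FALSE (a lie) because Frank is a knight.
- Henry (knight) says "At least one of us is a knave" - this is TRUE because Paul is a knave.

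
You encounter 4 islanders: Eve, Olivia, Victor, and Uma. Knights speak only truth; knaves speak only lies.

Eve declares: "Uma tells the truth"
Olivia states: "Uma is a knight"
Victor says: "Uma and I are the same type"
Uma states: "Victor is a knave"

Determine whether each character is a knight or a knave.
Eve is a knight.
Olivia is a knight.
Victor is a knave.
Uma is a knight.

Verification:
- Eve (knight) says "Uma tells the truth" - this is TRUE because Uma is a knight.
- Olivia (knight) says "Uma is a knight" - this is TRUE because Uma is a knight.
- Victor (knave) says "Uma and I are the same type" - this is FALSE (a lie) because Victor is a knave and Uma is a knight.
- Uma (knight) says "Victor is a knave" - this is TRUE because Victor is a knave.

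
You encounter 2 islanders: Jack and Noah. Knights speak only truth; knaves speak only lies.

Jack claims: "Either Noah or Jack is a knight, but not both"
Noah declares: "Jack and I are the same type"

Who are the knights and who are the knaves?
Jack is a knight.
Noah is a knave.

Verification:
- Jack (knight) says "Either Noah or Jack is a knight, but not both" - this is TRUE because Noah is a knave and Jack is a knight.
- Noah (knave) says "Jack and I are the same type" - this is FALSE (a lie) because Noah is a knave and Jack is a knight.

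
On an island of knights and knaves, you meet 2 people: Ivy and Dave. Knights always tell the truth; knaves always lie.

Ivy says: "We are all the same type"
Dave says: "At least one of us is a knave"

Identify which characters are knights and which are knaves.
Ivy is a knave.
Dave is a knight.

Verification:
- Ivy (knave) says "We are all the same type" - this is FALSE (a lie) because Dave is a knight and Ivy is a knave.
- Dave (knight) says "At least one of us is a knave" - this is TRUE because Ivy is a knave.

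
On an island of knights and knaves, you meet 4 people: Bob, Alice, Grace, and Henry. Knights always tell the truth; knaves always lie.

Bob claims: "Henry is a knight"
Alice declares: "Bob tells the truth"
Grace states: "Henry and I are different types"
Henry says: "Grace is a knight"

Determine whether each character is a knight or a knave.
Bob is a knave.
Alice is a knave.
Grace is a knave.
Henry is a knave.

Verification:
- Bob (knave) says "Henry is a knight" - this is FALSE (a lie) because Henry is a knave.
- Alice (knave) says "Bob tells the truth" - this is FALSE (a lie) because Bob is a knave.
- Grace (knave) says "Henry and I are different types" - this is FALSE (a lie) because Grace is a knave and Henry is a knave.
- Henry (knave) says "Grace is a knight" - this is FALSE (a lie) because Grace is a knave.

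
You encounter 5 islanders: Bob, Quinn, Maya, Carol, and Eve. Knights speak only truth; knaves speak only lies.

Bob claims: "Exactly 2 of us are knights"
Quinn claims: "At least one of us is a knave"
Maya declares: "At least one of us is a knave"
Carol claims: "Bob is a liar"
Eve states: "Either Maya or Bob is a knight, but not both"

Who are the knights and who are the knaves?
Bob is a knave.
Quinn is a knight.
Maya is a knight.
Carol is a knight.
Eve is a knight.

Verification:
- Bob (knave) says "Exactly 2 of us are knights" - this is FALSE (a lie) because there are 4 knights.
- Quinn (knight) says "At least one of us is a knave" - this is TRUE because Bob is a knave.
- Maya (knight) says "At least one of us is a knave" - this is TRUE because Bob is a knave.
- Carol (knight) says "Bob is a liar" - this is TRUE because Bob is a knave.
- Eve (knight) says "Either Maya or Bob is a knight, but not both" - this is TRUE because Maya is a knight and Bob is a knave.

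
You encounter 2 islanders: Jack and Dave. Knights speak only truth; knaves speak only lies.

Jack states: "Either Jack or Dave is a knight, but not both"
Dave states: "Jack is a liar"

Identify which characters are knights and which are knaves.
Jack is a knight.
Dave is a knave.

Verification:
- Jack (knight) says "Either Jack or Dave is a knight, but not both" - this is TRUE because Jack is a knight and Dave is a knave.
- Dave (knave) says "Jack is a liar" - this is FALSE (a lie) because Jack is a knight.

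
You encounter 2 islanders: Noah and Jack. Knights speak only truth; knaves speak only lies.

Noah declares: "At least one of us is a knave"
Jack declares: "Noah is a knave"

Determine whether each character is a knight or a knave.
Noah is a knight.
Jack is a knave.

Verification:
- Noah (knight) says "At least one of us is a knave" - this is TRUE because Jack is a knave.
- Jack (knave) says "Noah is a knave" - this is FALSE (a lie) because Noah is a knight.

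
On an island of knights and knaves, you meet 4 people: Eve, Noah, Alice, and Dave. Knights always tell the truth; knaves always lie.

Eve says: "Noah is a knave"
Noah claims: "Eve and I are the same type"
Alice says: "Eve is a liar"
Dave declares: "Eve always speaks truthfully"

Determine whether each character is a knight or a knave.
Eve is a knight.
Noah is a knave.
Alice is a knave.
Dave is a knight.

Verification:
- Eve (knight) says "Noah is a knave" - this is TRUE because Noah is a knave.
- Noah (knave) says "Eve and I are the same type" - this is FALSE (a lie) because Noah is a knave and Eve is a knight.
- Alice (knave) says "Eve is a liar" - this is FALSE (a lie) because Eve is a knight.
- Dave (knight) says "Eve always speaks truthfully" - this is TRUE because Eve is a knight.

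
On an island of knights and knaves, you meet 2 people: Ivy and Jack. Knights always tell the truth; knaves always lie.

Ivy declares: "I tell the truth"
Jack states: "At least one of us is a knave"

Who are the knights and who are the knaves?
Ivy is a knave.
Jack is a knight.

Verification:
- Ivy (knave) says "I tell the truth" - this is FALSE (a lie) because Ivy is a knave.
- Jack (knight) says "At least one of us is a knave" - this is TRUE because Ivy is a knave.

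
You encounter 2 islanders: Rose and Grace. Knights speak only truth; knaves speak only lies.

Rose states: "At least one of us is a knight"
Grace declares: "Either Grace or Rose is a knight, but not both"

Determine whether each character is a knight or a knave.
Rose is a knave.
Grace is a knave.

Verification:
- Rose (knave) says "At least one of us is a knight" - this is FALSE (a lie) because no one is a knight.
- Grace (knave) says "Either Grace or Rose is a knight, but not both" - this is FALSE (a lie) because Grace is a knave and Rose is a knave.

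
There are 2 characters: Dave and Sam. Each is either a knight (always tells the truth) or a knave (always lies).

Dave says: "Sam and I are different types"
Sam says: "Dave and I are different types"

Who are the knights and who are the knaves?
Dave is a knave.
Sam is a knave.

Verification:
- Dave (knave) says "Sam and I are different types" - this is FALSE (a lie) because Dave is a knave and Sam is a knave.
- Sam (knave) says "Dave and I are different types" - this is FALSE (a lie) because Sam is a knave and Dave is a knave.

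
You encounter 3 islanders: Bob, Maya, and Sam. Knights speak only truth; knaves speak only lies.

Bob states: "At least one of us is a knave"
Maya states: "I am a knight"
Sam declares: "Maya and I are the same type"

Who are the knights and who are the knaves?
Bob is a knight.
Maya is a knight.
Sam is a knave.

Verification:
- Bob (knight) says "At least one of us is a knave" - this is TRUE because Sam is a knave.
- Maya (knight) says "I am a knight" - this is TRUE because Maya is a knight.
- Sam (knave) says "Maya and I are the same type" - this is FALSE (a lie) because Sam is a knave and Maya is a knight.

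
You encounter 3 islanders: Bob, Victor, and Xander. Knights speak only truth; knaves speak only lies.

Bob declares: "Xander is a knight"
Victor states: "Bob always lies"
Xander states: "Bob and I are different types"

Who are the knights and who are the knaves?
Bob is a knave.
Victor is a knight.
Xander is a knave.

Verification:
- Bob (knave) says "Xander is a knight" - this is FALSE (a lie) because Xander is a knave.
- Victor (knight) says "Bob always lies" - this is TRUE because Bob is a knave.
- Xander (knave) says "Bob and I are different types" - this is FALSE (a lie) because Xander is a knave and Bob is a knave.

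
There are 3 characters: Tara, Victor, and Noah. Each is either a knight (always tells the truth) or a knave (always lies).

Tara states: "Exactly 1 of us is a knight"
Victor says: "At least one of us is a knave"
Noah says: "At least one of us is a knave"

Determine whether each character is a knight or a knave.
Tara is a knave.
Victor is a knight.
Noah is a knight.

Verification:
- Tara (knave) says "Exactly 1 of us is a knight" - this is FALSE (a lie) because there are 2 knights.
- Victor (knight) says "At least one of us is a knave" - this is TRUE because Tara is a knave.
- Noah (knight) says "At least one of us is a knave" - this is TRUE because Tara is a knave.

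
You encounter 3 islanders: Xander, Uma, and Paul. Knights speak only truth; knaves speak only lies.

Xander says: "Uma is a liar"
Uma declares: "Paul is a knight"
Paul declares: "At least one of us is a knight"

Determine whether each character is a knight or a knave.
Xander is a knave.
Uma is a knight.
Paul is a knight.

Verification:
- Xander (knave) says "Uma is a liar" - this is FALSE (a lie) because Uma is a knight.
- Uma (knight) says "Paul is a knight" - this is TRUE because Paul is a knight.
- Paul (knight) says "At least one of us is a knight" - this is TRUE because Uma and Paul are knights.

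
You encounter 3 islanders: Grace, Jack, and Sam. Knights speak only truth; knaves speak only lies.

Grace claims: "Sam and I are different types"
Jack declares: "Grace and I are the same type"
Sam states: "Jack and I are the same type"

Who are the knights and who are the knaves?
Grace is a knight.
Jack is a knight.
Sam is a knave.

Verification:
- Grace (knight) says "Sam and I are different types" - this is TRUE because Grace is a knight and Sam is a knave.
- Jack (knight) says "Grace and I are the same type" - this is TRUE because Jack is a knight and Grace is a knight.
- Sam (knave) says "Jack and I are the same type" - this is FALSE (a lie) because Sam is a knave and Jack is a knight.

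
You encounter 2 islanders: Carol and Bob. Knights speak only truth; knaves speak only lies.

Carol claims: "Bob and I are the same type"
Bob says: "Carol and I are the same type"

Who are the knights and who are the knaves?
Carol is a knight.
Bob is a knight.

Verification:
- Carol (knight) says "Bob and I are the same type" - this is TRUE because Carol is a knight and Bob is a knight.
- Bob (knight) says "Carol and I are the same type" - this is TRUE because Bob is a knight and Carol is a knight.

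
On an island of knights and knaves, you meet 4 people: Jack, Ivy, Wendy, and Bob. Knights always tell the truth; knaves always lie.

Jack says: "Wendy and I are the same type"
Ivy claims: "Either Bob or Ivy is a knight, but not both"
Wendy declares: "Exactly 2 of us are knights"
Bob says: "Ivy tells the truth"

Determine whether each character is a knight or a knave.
Jack is a knight.
Ivy is a knave.
Wendy is a knight.
Bob is a knave.

Verification:
- Jack (knight) says "Wendy and I are the same type" - this is TRUE because Jack is a knight and Wendy is a knight.
- Ivy (knave) says "Either Bob or Ivy is a knight, but not both" - this is FALSE (a lie) because Bob is a knave and Ivy is a knave.
- Wendy (knight) says "Exactly 2 of us are knights" - this is TRUE because there are 2 knights.
- Bob (knave) says "Ivy tells the truth" - this is FALSE (a lie) because Ivy is a knave.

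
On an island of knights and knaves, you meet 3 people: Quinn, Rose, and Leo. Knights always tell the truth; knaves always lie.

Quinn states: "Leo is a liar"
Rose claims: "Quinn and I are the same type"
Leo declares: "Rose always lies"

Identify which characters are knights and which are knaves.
Quinn is a knight.
Rose is a knight.
Leo is a knave.

Verification:
- Quinn (knight) says "Leo is a liar" - this is TRUE because Leo is a knave.
- Rose (knight) says "Quinn and I are the same type" - this is TRUE because Rose is a knight and Quinn is a knight.
- Leo (knave) says "Rose always lies" - this is FALSE (a lie) because Rose is a knight.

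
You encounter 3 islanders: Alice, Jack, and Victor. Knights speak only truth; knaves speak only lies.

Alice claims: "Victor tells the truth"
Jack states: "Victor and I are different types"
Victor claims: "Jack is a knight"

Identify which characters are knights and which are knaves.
Alice is a knave.
Jack is a knave.
Victor is a knave.

Verification:
- Alice (knave) says "Victor tells the truth" - this is FALSE (a lie) because Victor is a knave.
- Jack (knave) says "Victor and I are different types" - this is FALSE (a lie) because Jack is a knave and Victor is a knave.
- Victor (knave) says "Jack is a knight" - this is FALSE (a lie) because Jack is a knave.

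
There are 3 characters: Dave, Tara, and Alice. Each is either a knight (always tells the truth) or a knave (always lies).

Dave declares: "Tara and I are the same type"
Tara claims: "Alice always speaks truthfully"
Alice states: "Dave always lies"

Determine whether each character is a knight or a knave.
Dave is a knave.
Tara is a knight.
Alice is a knight.

Verification:
- Dave (knave) says "Tara and I are the same type" - this is FALSE (a lie) because Dave is a knave and Tara is a knight.
- Tara (knight) says "Alice always speaks truthfully" - this is TRUE because Alice is a knight.
- Alice (knight) says "Dave always lies" - this is TRUE because Dave is a knave.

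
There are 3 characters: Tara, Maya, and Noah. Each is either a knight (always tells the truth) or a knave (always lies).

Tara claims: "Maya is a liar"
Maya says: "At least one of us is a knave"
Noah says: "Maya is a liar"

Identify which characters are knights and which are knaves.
Tara is a knave.
Maya is a knight.
Noah is a knave.

Verification:
- Tara (knave) says "Maya is a liar" - this is FALSE (a lie) because Maya is a knight.
- Maya (knight) says "At least one of us is a knave" - this is TRUE because Tara and Noah are knaves.
- Noah (knave) says "Maya is a liar" - this is FALSE (a lie) because Maya is a knight.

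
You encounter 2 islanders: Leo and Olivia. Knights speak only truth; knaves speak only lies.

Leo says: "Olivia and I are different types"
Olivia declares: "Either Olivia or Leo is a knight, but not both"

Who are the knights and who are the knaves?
Leo is a knave.
Olivia is a knave.

Verification:
- Leo (knave) says "Olivia and I are different types" - this is FALSE (a lie) because Leo is a knave and Olivia is a knave.
- Olivia (knave) says "Either Olivia or Leo is a knight, but not both" - this is FALSE (a lie) because Olivia is a knave and Leo is a knave.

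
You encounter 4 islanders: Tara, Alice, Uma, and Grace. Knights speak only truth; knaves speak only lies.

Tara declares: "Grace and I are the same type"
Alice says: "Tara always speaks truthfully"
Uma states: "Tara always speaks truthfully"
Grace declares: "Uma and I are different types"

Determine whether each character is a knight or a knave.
Tara is a knave.
Alice is a knave.
Uma is a knave.
Grace is a knight.

Verification:
- Tara (knave) says "Grace and I are the same type" - this is FALSE (a lie) because Tara is a knave and Grace is a knight.
- Alice (knave) says "Tara always speaks truthfully" - this is FALSE (a lie) because Tara is a knave.
- Uma (knave) says "Tara always speaks truthfully" - this is FALSE (a lie) because Tara is a knave.
- Grace (knight) says "Uma and I are different types" - this is TRUE because Grace is a knight and Uma is a knave.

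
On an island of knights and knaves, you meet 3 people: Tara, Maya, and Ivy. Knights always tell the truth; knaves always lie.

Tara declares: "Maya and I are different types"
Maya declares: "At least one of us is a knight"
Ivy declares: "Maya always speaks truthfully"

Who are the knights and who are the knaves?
Tara is a knave.
Maya is a knave.
Ivy is a knave.

Verification:
- Tara (knave) says "Maya and I are different types" - this is FALSE (a lie) because Tara is a knave and Maya is a knave.
- Maya (knave) says "At least one of us is a knight" - this is FALSE (a lie) because no one is a knight.
- Ivy (knave) says "Maya always speaks truthfully" - this is FALSE (a lie) because Maya is a knave.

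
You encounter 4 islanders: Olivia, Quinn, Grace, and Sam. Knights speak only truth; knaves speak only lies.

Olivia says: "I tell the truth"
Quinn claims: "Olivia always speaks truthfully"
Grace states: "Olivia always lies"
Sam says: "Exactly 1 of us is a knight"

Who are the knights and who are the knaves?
Olivia is a knight.
Quinn is a knight.
Grace is a knave.
Sam is a knave.

Verification:
- Olivia (knight) says "I tell the truth" - this is TRUE because Olivia is a knight.
- Quinn (knight) says "Olivia always speaks truthfully" - this is TRUE because Olivia is a knight.
- Grace (knave) says "Olivia always lies" - this is FALSE (a lie) because Olivia is a knight.
- Sam (knave) says "Exactly 1 of us is a knight" - this is FALSE (a lie) because there are 2 knights.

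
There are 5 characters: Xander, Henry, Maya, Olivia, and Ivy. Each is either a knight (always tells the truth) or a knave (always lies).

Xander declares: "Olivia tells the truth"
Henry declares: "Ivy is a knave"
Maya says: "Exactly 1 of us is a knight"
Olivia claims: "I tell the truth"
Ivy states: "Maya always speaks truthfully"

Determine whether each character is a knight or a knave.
Xander is a knight.
Henry is a knight.
Maya is a knave.
Olivia is a knight.
Ivy is a knave.

Verification:
- Xander (knight) says "Olivia tells the truth" - this is TRUE because Olivia is a knight.
- Henry (knight) says "Ivy is a knave" - this is TRUE because Ivy is a knave.
- Maya (knave) says "Exactly 1 of us is a knight" - this is FALSE (a lie) because there are 3 knights.
- Olivia (knight) says "I tell the truth" - this is TRUE because Olivia is a knight.
- Ivy (knave) says "Maya always speaks truthfully" - this is FALSE (a lie) because Maya is a knave.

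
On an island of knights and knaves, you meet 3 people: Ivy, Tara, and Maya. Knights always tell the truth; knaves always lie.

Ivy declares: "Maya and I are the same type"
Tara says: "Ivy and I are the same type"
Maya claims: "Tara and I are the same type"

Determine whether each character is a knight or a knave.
Ivy is a knight.
Tara is a knight.
Maya is a knight.

Verification:
- Ivy (knight) says "Maya and I are the same type" - this is TRUE because Ivy is a knight and Maya is a knight.
- Tara (knight) says "Ivy and I are the same type" - this is TRUE because Tara is a knight and Ivy is a knight.
- Maya (knight) says "Tara and I are the same type" - this is TRUE because Maya is a knight and Tara is a knight.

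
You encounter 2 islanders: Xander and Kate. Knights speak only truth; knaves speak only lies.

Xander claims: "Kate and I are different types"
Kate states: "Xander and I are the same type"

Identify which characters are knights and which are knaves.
Xander is a knight.
Kate is a knave.

Verification:
- Xander (knight) says "Kate and I are different types" - this is TRUE because Xander is a knight and Kate is a knave.
- Kate (knave) says "Xander and I are the same type" - this is FALSE (a lie) because Kate is a knave and Xander is a knight.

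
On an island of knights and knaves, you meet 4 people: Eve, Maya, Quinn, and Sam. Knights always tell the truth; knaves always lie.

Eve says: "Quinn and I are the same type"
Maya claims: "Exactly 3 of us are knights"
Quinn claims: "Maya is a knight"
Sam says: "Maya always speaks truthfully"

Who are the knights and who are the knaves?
Eve is a knave.
Maya is a knight.
Quinn is a knight.
Sam is a knight.

Verification:
- Eve (knave) says "Quinn and I are the same type" - this is FALSE (a lie) because Eve is a knave and Quinn is a knight.
- Maya (knight) says "Exactly 3 of us are knights" - this is TRUE because there are 3 knights.
- Quinn (knight) says "Maya is a knight" - this is TRUE because Maya is a knight.
- Sam (knight) says "Maya always speaks truthfully" - this is TRUE because Maya is a knight.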